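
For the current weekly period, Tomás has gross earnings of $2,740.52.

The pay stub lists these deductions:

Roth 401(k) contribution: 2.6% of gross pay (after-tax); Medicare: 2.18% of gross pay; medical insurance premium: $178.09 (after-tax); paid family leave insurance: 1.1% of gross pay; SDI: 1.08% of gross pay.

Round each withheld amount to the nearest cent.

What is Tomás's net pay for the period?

$2,371.69

SDI: $2,740.52 × 0.0108 = $29.60
Paid family leave insurance: $2,740.52 × 0.011 = $30.15
Medicare: $2,740.52 × 0.0218 = $59.74
Medical insurance premium: $178.09
Roth 401(k) contribution: $2,740.52 × 0.026 = $71.25
Total deductions = $29.60 + $30.15 + $59.74 + $178.09 + $71.25 = $368.83
Net pay = $2,740.52 − $368.83 = $2,371.69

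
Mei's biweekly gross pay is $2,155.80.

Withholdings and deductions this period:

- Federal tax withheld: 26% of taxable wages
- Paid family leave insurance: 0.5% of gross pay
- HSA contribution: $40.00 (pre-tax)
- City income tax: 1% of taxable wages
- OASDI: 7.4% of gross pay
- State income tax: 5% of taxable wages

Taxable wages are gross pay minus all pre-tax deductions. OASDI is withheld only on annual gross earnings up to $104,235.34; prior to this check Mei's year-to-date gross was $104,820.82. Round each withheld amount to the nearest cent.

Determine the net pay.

$1,427.96

HSA contribution: $40.00
Taxable wages = $2,155.80 − $40.00 = $2,115.80
State income tax: $2,115.80 × 0.05 = $105.79
Federal tax withheld: $2,115.80 × 0.26 = $550.11
City income tax: $2,115.80 × 0.01 = $21.16
Paid family leave insurance: $2,155.80 × 0.005 = $10.78
OASDI: annual cap $104,235.34 already reached (YTD $104,820.82), so $0.00
Total deductions = $40.00 + $105.79 + $550.11 + $21.16 + $10.78 + $0.00 = $727.84
Net pay = $2,155.80 − $727.84 = $1,427.96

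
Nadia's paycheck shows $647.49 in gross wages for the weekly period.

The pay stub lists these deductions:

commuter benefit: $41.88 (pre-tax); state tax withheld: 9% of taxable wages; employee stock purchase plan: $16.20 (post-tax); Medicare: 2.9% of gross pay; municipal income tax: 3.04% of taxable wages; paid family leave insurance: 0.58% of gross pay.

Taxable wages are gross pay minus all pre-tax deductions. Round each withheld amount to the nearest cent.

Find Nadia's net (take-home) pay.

$493.96

Commuter benefit: $41.88
Taxable wages = $647.49 − $41.88 = $605.61
Municipal income tax: $605.61 × 0.0304 = $18.41
State tax withheld: $605.61 × 0.09 = $54.50
Paid family leave insurance: $647.49 × 0.0058 = $3.76
Medicare: $647.49 × 0.029 = $18.78
Employee stock purchase plan: $16.20
Total deductions = $41.88 + $18.41 + $54.50 + $3.76 + $18.78 + $16.20 = $153.53
Net pay = $647.49 − $153.53 = $493.96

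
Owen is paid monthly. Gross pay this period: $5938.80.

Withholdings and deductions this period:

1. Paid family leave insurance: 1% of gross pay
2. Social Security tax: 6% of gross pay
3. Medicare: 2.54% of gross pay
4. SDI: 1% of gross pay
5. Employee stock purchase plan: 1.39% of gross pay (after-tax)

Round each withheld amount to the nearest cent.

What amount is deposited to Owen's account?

Medicare: $5938.80 × 0.0254 = $150.85
SDI: $5938.80 × 0.01 = $59.39
Paid family leave insurance: $5938.80 × 0.01 = $59.39
Social Security tax: $5938.80 × 0.06 = $356.33
Employee stock purchase plan: $5938.80 × 0.0139 = $82.55
Total deductions = $150.85 + $59.39 + $59.39 + $356.33 + $82.55 = $708.51
Net pay = $5938.80 − $708.51 = $5230.29

$5230.29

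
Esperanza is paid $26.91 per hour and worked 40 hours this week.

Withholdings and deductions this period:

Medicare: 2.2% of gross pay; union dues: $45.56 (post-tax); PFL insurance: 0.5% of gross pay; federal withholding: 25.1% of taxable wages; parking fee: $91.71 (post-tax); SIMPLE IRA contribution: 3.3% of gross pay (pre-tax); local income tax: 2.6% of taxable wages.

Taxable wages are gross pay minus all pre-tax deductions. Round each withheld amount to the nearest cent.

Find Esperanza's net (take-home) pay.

$586.23

Gross pay: 40 × $26.91 = $1,076.40
SIMPLE IRA contribution: $1,076.40 × 0.033 = $35.52
Taxable wages = $1,076.40 − $35.52 = $1,040.88
Local income tax: $1,040.88 × 0.026 = $27.06
Federal withholding: $1,040.88 × 0.251 = $261.26
Medicare: $1,076.40 × 0.022 = $23.68
PFL insurance: $1,076.40 × 0.005 = $5.38
Parking fee: $91.71
Union dues: $45.56
Total deductions = $35.52 + $27.06 + $261.26 + $23.68 + $5.38 + $91.71 + $45.56 = $490.17
Net pay = $1,076.40 − $490.17 = $586.23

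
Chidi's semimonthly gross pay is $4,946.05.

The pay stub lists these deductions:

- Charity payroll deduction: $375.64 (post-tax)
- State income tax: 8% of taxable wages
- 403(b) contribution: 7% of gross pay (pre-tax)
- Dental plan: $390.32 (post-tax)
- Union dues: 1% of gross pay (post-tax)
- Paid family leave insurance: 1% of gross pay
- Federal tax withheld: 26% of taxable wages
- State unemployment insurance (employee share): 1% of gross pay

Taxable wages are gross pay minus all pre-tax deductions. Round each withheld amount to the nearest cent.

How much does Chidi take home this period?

$2,121.54

403(b) contribution: $4,946.05 × 0.07 = $346.22
Taxable wages = $4,946.05 − $346.22 = $4,599.83
State income tax: $4,599.83 × 0.08 = $367.99
Federal tax withheld: $4,599.83 × 0.26 = $1,195.96
Paid family leave insurance: $4,946.05 × 0.01 = $49.46
State unemployment insurance (employee share): $4,946.05 × 0.01 = $49.46
Charity payroll deduction: $375.64
Union dues: $4,946.05 × 0.01 = $49.46
Dental plan: $390.32
Total deductions = $346.22 + $367.99 + $1,195.96 + $49.46 + $49.46 + $375.64 + $49.46 + $390.32 = $2,824.51
Net pay = $4,946.05 − $2,824.51 = $2,121.54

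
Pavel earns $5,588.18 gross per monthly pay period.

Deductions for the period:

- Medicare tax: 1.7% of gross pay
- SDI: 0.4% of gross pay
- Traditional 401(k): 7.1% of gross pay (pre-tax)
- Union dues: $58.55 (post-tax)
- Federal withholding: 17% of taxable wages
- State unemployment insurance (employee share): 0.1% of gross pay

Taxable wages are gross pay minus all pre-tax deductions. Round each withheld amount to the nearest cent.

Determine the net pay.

Traditional 401(k): $5,588.18 × 0.071 = $396.76
Taxable wages = $5,588.18 − $396.76 = $5,191.42
Federal withholding: $5,191.42 × 0.17 = $882.54
State unemployment insurance (employee share): $5,588.18 × 0.001 = $5.59
SDI: $5,588.18 × 0.004 = $22.35
Medicare tax: $5,588.18 × 0.017 = $95.00
Union dues: $58.55
Total deductions = $396.76 + $882.54 + $5.59 + $22.35 + $95.00 + $58.55 = $1,460.79
Net pay = $5,588.18 − $1,460.79 = $4,127.39

$4,127.39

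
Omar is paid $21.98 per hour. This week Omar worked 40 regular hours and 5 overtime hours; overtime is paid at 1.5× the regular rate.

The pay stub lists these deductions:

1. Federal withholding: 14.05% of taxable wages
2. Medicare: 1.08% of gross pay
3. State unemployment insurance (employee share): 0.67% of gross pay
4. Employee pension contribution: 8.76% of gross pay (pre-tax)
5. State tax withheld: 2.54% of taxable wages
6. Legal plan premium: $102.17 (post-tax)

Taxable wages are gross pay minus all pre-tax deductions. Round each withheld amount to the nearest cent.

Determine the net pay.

Regular pay: 40 × $21.98 = $879.20
Overtime pay: 5 × $21.98 × 1.5 = $164.85
Gross pay = $879.20 + $164.85 = $1,044.05
Employee pension contribution: $1,044.05 × 0.0876 = $91.46
Taxable wages = $1,044.05 − $91.46 = $952.59
State tax withheld: $952.59 × 0.0254 = $24.20
Federal withholding: $952.59 × 0.1405 = $133.84
State unemployment insurance (employee share): $1,044.05 × 0.0067 = $7.00
Medicare: $1,044.05 × 0.0108 = $11.28
Legal plan premium: $102.17
Total deductions = $91.46 + $24.20 + $133.84 + $7.00 + $11.28 + $102.17 = $369.95
Net pay = $1,044.05 − $369.95 = $674.10

$674.10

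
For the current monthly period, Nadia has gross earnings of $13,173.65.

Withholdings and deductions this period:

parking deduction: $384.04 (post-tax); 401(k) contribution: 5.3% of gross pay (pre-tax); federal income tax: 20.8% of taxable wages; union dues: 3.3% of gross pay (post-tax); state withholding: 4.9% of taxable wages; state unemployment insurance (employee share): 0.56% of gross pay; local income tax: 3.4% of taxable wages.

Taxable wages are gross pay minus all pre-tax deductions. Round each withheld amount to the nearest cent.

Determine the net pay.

401(k) contribution: $13,173.65 × 0.053 = $698.20
Taxable wages = $13,173.65 − $698.20 = $12,475.45
Federal income tax: $12,475.45 × 0.208 = $2,594.89
State withholding: $12,475.45 × 0.049 = $611.30
Local income tax: $12,475.45 × 0.034 = $424.17
State unemployment insurance (employee share): $13,173.65 × 0.0056 = $73.77
Parking deduction: $384.04
Union dues: $13,173.65 × 0.033 = $434.73
Total deductions = $698.20 + $2,594.89 + $611.30 + $424.17 + $73.77 + $384.04 + $434.73 = $5,221.10
Net pay = $13,173.65 − $5,221.10 = $7,952.55

$7,952.55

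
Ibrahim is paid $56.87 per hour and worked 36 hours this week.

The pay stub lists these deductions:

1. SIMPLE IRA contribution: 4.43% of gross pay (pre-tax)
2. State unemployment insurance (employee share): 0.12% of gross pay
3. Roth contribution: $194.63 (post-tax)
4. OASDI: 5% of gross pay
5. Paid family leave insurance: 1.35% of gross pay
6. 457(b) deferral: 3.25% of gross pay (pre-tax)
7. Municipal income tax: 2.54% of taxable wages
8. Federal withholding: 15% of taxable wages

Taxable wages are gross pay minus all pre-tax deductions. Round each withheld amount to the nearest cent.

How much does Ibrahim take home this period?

$1,231.46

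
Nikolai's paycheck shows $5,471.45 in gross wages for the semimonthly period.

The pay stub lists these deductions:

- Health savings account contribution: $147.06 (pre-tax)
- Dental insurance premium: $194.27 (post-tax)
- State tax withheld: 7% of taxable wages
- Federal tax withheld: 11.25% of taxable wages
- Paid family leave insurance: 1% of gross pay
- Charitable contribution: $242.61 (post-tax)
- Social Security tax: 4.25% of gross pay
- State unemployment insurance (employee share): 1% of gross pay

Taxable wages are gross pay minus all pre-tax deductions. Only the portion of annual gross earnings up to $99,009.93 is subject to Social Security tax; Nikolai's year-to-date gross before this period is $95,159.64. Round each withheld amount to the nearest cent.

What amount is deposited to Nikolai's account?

Health savings account contribution: $147.06
Taxable wages = $5,471.45 − $147.06 = $5,324.39
State tax withheld: $5,324.39 × 0.07 = $372.71
Federal tax withheld: $5,324.39 × 0.1125 = $598.99
State unemployment insurance (employee share): $5,471.45 × 0.01 = $54.71
Social Security tax: only $99,009.93 − $95,159.64 = $3,850.29 of this check is subject → $3,850.29 × 0.0425 = $163.64
Paid family leave insurance: $5,471.45 × 0.01 = $54.71
Charitable contribution: $242.61
Dental insurance premium: $194.27
Total deductions = $147.06 + $372.71 + $598.99 + $54.71 + $163.64 + $54.71 + $242.61 + $194.27 = $1,828.70
Net pay = $5,471.45 − $1,828.70 = $3,642.75

$3,642.75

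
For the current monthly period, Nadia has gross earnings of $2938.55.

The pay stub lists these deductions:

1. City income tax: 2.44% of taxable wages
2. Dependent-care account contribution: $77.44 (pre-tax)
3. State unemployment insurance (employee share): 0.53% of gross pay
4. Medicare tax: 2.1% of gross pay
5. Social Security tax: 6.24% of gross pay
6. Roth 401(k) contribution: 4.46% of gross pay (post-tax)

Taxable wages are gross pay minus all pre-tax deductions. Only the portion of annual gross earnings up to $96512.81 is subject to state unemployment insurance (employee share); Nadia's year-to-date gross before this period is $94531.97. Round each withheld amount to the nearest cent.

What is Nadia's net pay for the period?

Dependent-care account contribution: $77.44
Taxable wages = $2938.55 − $77.44 = $2861.11
City income tax: $2861.11 × 0.0244 = $69.81
State unemployment insurance (employee share): only $96512.81 − $94531.97 = $1980.84 of this check is subject → $1980.84 × 0.0053 = $10.50
Social Security tax: $2938.55 × 0.0624 = $183.37
Medicare tax: $2938.55 × 0.021 = $61.71
Roth 401(k) contribution: $2938.55 × 0.0446 = $131.06
Total deductions = $77.44 + $69.81 + $10.50 + $183.37 + $61.71 + $131.06 = $533.89
Net pay = $2938.55 − $533.89 = $2404.66

$2404.66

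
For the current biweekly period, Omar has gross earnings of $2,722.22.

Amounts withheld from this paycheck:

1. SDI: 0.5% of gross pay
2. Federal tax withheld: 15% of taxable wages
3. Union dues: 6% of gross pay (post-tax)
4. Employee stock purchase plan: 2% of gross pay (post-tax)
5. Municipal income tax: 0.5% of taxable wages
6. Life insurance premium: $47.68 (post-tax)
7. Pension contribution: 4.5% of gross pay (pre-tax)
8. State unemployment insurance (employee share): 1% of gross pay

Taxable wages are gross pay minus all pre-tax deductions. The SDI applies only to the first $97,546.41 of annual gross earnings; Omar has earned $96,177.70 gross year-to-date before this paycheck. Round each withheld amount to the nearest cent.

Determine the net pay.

Pension contribution: $2,722.22 × 0.045 = $122.50
Taxable wages = $2,722.22 − $122.50 = $2,599.72
Federal tax withheld: $2,599.72 × 0.15 = $389.96
Municipal income tax: $2,599.72 × 0.005 = $13.00
State unemployment insurance (employee share): $2,722.22 × 0.01 = $27.22
SDI: only $97,546.41 − $96,177.70 = $1,368.71 of this check is subject → $1,368.71 × 0.005 = $6.84
Employee stock purchase plan: $2,722.22 × 0.02 = $54.44
Union dues: $2,722.22 × 0.06 = $163.33
Life insurance premium: $47.68
Total deductions = $122.50 + $389.96 + $13.00 + $27.22 + $6.84 + $54.44 + $163.33 + $47.68 = $824.97
Net pay = $2,722.22 − $824.97 = $1,897.25

$1,897.25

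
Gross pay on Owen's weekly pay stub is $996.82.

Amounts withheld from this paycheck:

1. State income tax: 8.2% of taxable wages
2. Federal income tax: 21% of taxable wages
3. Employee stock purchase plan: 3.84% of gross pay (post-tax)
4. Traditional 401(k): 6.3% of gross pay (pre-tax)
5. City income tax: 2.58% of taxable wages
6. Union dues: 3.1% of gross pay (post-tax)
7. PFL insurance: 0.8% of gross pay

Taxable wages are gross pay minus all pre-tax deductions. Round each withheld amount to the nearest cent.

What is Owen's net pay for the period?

$560.04

Traditional 401(k): $996.82 × 0.063 = $62.80
Taxable wages = $996.82 − $62.80 = $934.02
State income tax: $934.02 × 0.082 = $76.59
City income tax: $934.02 × 0.0258 = $24.10
Federal income tax: $934.02 × 0.21 = $196.14
PFL insurance: $996.82 × 0.008 = $7.97
Employee stock purchase plan: $996.82 × 0.0384 = $38.28
Union dues: $996.82 × 0.031 = $30.90
Total deductions = $62.80 + $76.59 + $24.10 + $196.14 + $7.97 + $38.28 + $30.90 = $436.78
Net pay = $996.82 − $436.78 = $560.04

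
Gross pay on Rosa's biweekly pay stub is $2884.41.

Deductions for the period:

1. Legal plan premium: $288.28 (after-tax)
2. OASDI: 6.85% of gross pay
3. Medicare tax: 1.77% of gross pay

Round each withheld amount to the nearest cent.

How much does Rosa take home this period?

OASDI: $2884.41 × 0.0685 = $197.58
Medicare tax: $2884.41 × 0.0177 = $51.05
Legal plan premium: $288.28
Total deductions = $197.58 + $51.05 + $288.28 = $536.91
Net pay = $2884.41 − $536.91 = $2347.50

$2347.50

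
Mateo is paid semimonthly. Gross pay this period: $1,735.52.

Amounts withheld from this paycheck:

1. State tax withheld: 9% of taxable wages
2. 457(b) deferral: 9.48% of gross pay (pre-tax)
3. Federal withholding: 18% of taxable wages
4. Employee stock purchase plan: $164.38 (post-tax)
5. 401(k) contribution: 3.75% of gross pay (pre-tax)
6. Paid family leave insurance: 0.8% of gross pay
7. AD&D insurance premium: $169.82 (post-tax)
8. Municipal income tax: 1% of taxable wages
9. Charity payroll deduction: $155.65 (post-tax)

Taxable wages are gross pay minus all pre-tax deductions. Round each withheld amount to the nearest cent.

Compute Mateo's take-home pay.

401(k) contribution: $1,735.52 × 0.0375 = $65.08
457(b) deferral: $1,735.52 × 0.0948 = $164.53
Pre-tax total = $65.08 + $164.53 = $229.61
Taxable wages = $1,735.52 − $229.61 = $1,505.91
Federal withholding: $1,505.91 × 0.18 = $271.06
State tax withheld: $1,505.91 × 0.09 = $135.53
Municipal income tax: $1,505.91 × 0.01 = $15.06
Paid family leave insurance: $1,735.52 × 0.008 = $13.88
Charity payroll deduction: $155.65
Employee stock purchase plan: $164.38
AD&D insurance premium: $169.82
Total deductions = $65.08 + $164.53 + $271.06 + $135.53 + $15.06 + $13.88 + $155.65 + $164.38 + $169.82 = $1,154.99
Net pay = $1,735.52 − $1,154.99 = $580.53

$580.53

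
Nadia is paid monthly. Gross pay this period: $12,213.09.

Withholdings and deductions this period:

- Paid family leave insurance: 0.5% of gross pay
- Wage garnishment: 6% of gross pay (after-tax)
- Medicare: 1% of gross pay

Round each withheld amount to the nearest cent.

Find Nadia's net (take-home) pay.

$11,297.10

Paid family leave insurance: $12,213.09 × 0.005 = $61.07
Medicare: $12,213.09 × 0.01 = $122.13
Wage garnishment: $12,213.09 × 0.06 = $732.79
Total deductions = $61.07 + $122.13 + $732.79 = $915.99
Net pay = $12,213.09 − $915.99 = $11,297.10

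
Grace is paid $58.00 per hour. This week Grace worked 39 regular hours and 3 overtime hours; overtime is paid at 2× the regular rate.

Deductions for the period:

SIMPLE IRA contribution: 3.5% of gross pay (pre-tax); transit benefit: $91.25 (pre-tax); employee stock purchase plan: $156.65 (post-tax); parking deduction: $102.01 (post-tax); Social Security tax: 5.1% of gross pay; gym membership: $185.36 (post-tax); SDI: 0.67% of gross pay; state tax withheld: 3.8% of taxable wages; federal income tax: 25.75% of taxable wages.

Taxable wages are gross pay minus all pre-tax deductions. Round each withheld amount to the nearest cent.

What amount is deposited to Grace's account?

Regular pay: 39 × $58.00 = $2,262.00
Overtime pay: 3 × $58.00 × 2 = $348.00
Gross pay = $2,262.00 + $348.00 = $2,610.00
SIMPLE IRA contribution: $2,610.00 × 0.035 = $91.35
Transit benefit: $91.25
Pre-tax total = $91.35 + $91.25 = $182.60
Taxable wages = $2,610.00 − $182.60 = $2,427.40
State tax withheld: $2,427.40 × 0.038 = $92.24
Federal income tax: $2,427.40 × 0.2575 = $625.06
Social Security tax: $2,610.00 × 0.051 = $133.11
SDI: $2,610.00 × 0.0067 = $17.49
Parking deduction: $102.01
Gym membership: $185.36
Employee stock purchase plan: $156.65
Total deductions = $91.35 + $91.25 + $92.24 + $625.06 + $133.11 + $17.49 + $102.01 + $185.36 + $156.65 = $1,494.52
Net pay = $2,610.00 − $1,494.52 = $1,115.48

$1,115.48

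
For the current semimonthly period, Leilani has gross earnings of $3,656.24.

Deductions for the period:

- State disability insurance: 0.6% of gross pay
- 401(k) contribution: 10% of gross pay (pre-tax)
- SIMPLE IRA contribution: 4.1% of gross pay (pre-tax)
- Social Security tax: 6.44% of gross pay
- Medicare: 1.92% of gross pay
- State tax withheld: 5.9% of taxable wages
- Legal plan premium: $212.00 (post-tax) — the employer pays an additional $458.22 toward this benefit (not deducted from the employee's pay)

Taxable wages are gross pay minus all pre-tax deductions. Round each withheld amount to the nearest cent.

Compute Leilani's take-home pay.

$2,415.81

SIMPLE IRA contribution: $3,656.24 × 0.041 = $149.91
401(k) contribution: $3,656.24 × 0.1 = $365.62
Pre-tax total = $149.91 + $365.62 = $515.53
Taxable wages = $3,656.24 − $515.53 = $3,140.71
State tax withheld: $3,140.71 × 0.059 = $185.30
Social Security tax: $3,656.24 × 0.0644 = $235.46
Medicare: $3,656.24 × 0.0192 = $70.20
State disability insurance: $3,656.24 × 0.006 = $21.94
Legal plan premium: $212.00
(Employer's $458.22 toward legal plan premium is not withheld from the employee.)
Total deductions = $149.91 + $365.62 + $185.30 + $235.46 + $70.20 + $21.94 + $212.00 = $1,240.43
Net pay = $3,656.24 − $1,240.43 = $2,415.81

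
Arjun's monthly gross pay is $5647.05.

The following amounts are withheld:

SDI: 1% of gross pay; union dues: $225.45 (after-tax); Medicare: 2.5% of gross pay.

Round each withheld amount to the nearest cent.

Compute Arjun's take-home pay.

SDI: $5647.05 × 0.01 = $56.47
Medicare: $5647.05 × 0.025 = $141.18
Union dues: $225.45
Total deductions = $56.47 + $141.18 + $225.45 = $423.10
Net pay = $5647.05 − $423.10 = $5223.95

$5223.95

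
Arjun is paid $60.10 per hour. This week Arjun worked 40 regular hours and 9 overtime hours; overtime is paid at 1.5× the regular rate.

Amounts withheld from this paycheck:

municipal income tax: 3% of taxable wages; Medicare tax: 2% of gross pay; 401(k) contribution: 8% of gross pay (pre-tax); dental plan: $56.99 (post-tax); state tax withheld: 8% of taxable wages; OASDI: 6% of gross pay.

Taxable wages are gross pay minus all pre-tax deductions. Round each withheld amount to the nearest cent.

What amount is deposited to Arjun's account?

$2,318.51

Regular pay: 40 × $60.10 = $2,404.00
Overtime pay: 9 × $60.10 × 1.5 = $811.35
Gross pay = $2,404.00 + $811.35 = $3,215.35
401(k) contribution: $3,215.35 × 0.08 = $257.23
Taxable wages = $3,215.35 − $257.23 = $2,958.12
Municipal income tax: $2,958.12 × 0.03 = $88.74
State tax withheld: $2,958.12 × 0.08 = $236.65
Medicare tax: $3,215.35 × 0.02 = $64.31
OASDI: $3,215.35 × 0.06 = $192.92
Dental plan: $56.99
Total deductions = $257.23 + $88.74 + $236.65 + $64.31 + $192.92 + $56.99 = $896.84
Net pay = $3,215.35 − $896.84 = $2,318.51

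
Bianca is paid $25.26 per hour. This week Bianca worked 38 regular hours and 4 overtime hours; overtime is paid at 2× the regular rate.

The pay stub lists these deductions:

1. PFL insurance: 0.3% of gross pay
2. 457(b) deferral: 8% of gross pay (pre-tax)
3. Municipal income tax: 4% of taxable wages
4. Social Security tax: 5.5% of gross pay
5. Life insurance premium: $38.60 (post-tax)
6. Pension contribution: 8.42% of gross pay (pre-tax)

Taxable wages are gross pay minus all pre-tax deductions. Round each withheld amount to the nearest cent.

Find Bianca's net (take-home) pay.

Regular pay: 38 × $25.26 = $959.88
Overtime pay: 4 × $25.26 × 2 = $202.08
Gross pay = $959.88 + $202.08 = $1,161.96
457(b) deferral: $1,161.96 × 0.08 = $92.96
Pension contribution: $1,161.96 × 0.0842 = $97.84
Pre-tax total = $92.96 + $97.84 = $190.80
Taxable wages = $1,161.96 − $190.80 = $971.16
Municipal income tax: $971.16 × 0.04 = $38.85
PFL insurance: $1,161.96 × 0.003 = $3.49
Social Security tax: $1,161.96 × 0.055 = $63.91
Life insurance premium: $38.60
Total deductions = $92.96 + $97.84 + $38.85 + $3.49 + $63.91 + $38.60 = $335.65
Net pay = $1,161.96 − $335.65 = $826.31

$826.31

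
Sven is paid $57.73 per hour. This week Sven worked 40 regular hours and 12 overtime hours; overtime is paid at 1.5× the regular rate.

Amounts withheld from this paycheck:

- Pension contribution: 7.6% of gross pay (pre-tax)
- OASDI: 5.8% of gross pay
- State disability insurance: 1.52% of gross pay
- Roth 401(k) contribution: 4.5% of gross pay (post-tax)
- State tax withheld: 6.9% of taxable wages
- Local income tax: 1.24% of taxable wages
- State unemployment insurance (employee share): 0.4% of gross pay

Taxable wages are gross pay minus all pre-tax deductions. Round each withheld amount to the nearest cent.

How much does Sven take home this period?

Regular pay: 40 × $57.73 = $2309.20
Overtime pay: 12 × $57.73 × 1.5 = $1039.14
Gross pay = $2309.20 + $1039.14 = $3348.34
Pension contribution: $3348.34 × 0.076 = $254.47
Taxable wages = $3348.34 − $254.47 = $3093.87
State tax withheld: $3093.87 × 0.069 = $213.48
Local income tax: $3093.87 × 0.0124 = $38.36
State unemployment insurance (employee share): $3348.34 × 0.004 = $13.39
OASDI: $3348.34 × 0.058 = $194.20
State disability insurance: $3348.34 × 0.0152 = $50.89
Roth 401(k) contribution: $3348.34 × 0.045 = $150.68
Total deductions = $254.47 + $213.48 + $38.36 + $13.39 + $194.20 + $50.89 + $150.68 = $915.47
Net pay = $3348.34 − $915.47 = $2432.87

$2432.87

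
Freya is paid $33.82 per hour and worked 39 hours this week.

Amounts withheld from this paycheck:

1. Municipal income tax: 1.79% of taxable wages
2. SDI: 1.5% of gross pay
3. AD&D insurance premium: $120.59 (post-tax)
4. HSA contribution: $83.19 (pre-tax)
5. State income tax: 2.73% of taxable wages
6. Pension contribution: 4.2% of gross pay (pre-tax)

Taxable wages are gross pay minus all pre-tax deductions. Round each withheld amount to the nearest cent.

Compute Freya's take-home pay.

Gross pay: 39 × $33.82 = $1,318.98
Pension contribution: $1,318.98 × 0.042 = $55.40
HSA contribution: $83.19
Pre-tax total = $55.40 + $83.19 = $138.59
Taxable wages = $1,318.98 − $138.59 = $1,180.39
State income tax: $1,180.39 × 0.0273 = $32.22
Municipal income tax: $1,180.39 × 0.0179 = $21.13
SDI: $1,318.98 × 0.015 = $19.78
AD&D insurance premium: $120.59
Total deductions = $55.40 + $83.19 + $32.22 + $21.13 + $19.78 + $120.59 = $332.31
Net pay = $1,318.98 − $332.31 = $986.67

$986.67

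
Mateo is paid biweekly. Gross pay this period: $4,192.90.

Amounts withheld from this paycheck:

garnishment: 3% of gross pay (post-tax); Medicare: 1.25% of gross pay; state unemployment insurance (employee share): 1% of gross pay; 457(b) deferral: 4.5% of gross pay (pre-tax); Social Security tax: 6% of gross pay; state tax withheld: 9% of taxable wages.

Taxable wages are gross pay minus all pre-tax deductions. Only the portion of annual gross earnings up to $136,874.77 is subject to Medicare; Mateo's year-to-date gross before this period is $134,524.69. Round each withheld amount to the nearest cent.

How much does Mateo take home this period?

457(b) deferral: $4,192.90 × 0.045 = $188.68
Taxable wages = $4,192.90 − $188.68 = $4,004.22
State tax withheld: $4,004.22 × 0.09 = $360.38
Medicare: only $136,874.77 − $134,524.69 = $2,350.08 of this check is subject → $2,350.08 × 0.0125 = $29.38
Social Security tax: $4,192.90 × 0.06 = $251.57
State unemployment insurance (employee share): $4,192.90 × 0.01 = $41.93
Garnishment: $4,192.90 × 0.03 = $125.79
Total deductions = $188.68 + $360.38 + $29.38 + $251.57 + $41.93 + $125.79 = $997.73
Net pay = $4,192.90 − $997.73 = $3,195.17

$3,195.17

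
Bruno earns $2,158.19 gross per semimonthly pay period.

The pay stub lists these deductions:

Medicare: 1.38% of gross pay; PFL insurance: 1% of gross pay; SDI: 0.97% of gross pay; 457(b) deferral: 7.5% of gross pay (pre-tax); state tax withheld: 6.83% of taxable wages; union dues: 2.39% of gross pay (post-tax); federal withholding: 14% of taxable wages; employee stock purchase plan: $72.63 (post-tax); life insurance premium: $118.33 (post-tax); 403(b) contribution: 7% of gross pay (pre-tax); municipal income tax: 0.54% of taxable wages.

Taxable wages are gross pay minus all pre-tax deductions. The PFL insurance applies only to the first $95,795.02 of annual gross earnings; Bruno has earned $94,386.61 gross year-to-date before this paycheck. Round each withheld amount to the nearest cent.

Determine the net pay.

$1,143.60

403(b) contribution: $2,158.19 × 0.07 = $151.07
457(b) deferral: $2,158.19 × 0.075 = $161.86
Pre-tax total = $151.07 + $161.86 = $312.93
Taxable wages = $2,158.19 − $312.93 = $1,845.26
State tax withheld: $1,845.26 × 0.0683 = $126.03
Federal withholding: $1,845.26 × 0.14 = $258.34
Municipal income tax: $1,845.26 × 0.0054 = $9.96
Medicare: $2,158.19 × 0.0138 = $29.78
SDI: $2,158.19 × 0.0097 = $20.93
PFL insurance: only $95,795.02 − $94,386.61 = $1,408.41 of this check is subject → $1,408.41 × 0.01 = $14.08
Union dues: $2,158.19 × 0.0239 = $51.58
Employee stock purchase plan: $72.63
Life insurance premium: $118.33
Total deductions = $151.07 + $161.86 + $126.03 + $258.34 + $9.96 + $29.78 + $20.93 + $14.08 + $51.58 + $72.63 + $118.33 = $1,014.59
Net pay = $2,158.19 − $1,014.59 = $1,143.60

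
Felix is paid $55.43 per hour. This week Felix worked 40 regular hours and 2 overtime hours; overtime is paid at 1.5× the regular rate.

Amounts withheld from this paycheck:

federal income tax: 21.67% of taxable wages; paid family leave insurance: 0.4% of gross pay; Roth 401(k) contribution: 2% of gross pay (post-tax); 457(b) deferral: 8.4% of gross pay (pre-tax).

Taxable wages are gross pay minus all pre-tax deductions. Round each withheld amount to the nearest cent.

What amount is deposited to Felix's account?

$1652.96

Regular pay: 40 × $55.43 = $2217.20
Overtime pay: 2 × $55.43 × 1.5 = $166.29
Gross pay = $2217.20 + $166.29 = $2383.49
457(b) deferral: $2383.49 × 0.084 = $200.21
Taxable wages = $2383.49 − $200.21 = $2183.28
Federal income tax: $2183.28 × 0.2167 = $473.12
Paid family leave insurance: $2383.49 × 0.004 = $9.53
Roth 401(k) contribution: $2383.49 × 0.02 = $47.67
Total deductions = $200.21 + $473.12 + $9.53 + $47.67 = $730.53
Net pay = $2383.49 − $730.53 = $1652.96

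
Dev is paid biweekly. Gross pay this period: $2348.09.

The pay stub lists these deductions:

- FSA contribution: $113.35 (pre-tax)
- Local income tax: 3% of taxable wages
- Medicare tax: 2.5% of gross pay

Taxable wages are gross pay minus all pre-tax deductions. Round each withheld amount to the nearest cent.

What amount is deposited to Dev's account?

FSA contribution: $113.35
Taxable wages = $2348.09 − $113.35 = $2234.74
Local income tax: $2234.74 × 0.03 = $67.04
Medicare tax: $2348.09 × 0.025 = $58.70
Total deductions = $113.35 + $67.04 + $58.70 = $239.09
Net pay = $2348.09 − $239.09 = $2109.00

$2109.00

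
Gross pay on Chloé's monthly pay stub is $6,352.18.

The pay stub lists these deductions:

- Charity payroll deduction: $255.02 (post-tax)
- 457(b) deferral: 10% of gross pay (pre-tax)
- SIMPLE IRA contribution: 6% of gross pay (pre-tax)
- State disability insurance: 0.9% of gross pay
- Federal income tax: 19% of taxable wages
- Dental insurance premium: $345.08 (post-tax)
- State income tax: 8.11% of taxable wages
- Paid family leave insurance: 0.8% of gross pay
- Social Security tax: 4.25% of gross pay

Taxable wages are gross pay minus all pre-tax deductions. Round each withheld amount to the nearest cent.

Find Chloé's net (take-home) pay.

457(b) deferral: $6,352.18 × 0.1 = $635.22
SIMPLE IRA contribution: $6,352.18 × 0.06 = $381.13
Pre-tax total = $635.22 + $381.13 = $1,016.35
Taxable wages = $6,352.18 − $1,016.35 = $5,335.83
State income tax: $5,335.83 × 0.0811 = $432.74
Federal income tax: $5,335.83 × 0.19 = $1,013.81
Social Security tax: $6,352.18 × 0.0425 = $269.97
State disability insurance: $6,352.18 × 0.009 = $57.17
Paid family leave insurance: $6,352.18 × 0.008 = $50.82
Dental insurance premium: $345.08
Charity payroll deduction: $255.02
Total deductions = $635.22 + $381.13 + $432.74 + $1,013.81 + $269.97 + $57.17 + $50.82 + $345.08 + $255.02 = $3,440.96
Net pay = $6,352.18 − $3,440.96 = $2,911.22

$2,911.22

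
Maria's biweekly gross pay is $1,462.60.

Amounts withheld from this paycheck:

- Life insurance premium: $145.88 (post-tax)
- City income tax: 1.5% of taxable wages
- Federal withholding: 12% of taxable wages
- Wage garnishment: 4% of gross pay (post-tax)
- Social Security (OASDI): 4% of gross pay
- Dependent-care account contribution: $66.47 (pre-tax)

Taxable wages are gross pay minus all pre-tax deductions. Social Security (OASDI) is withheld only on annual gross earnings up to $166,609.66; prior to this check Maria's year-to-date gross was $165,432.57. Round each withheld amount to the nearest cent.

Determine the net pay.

Dependent-care account contribution: $66.47
Taxable wages = $1,462.60 − $66.47 = $1,396.13
Federal withholding: $1,396.13 × 0.12 = $167.54
City income tax: $1,396.13 × 0.015 = $20.94
Social Security (OASDI): only $166,609.66 − $165,432.57 = $1,177.09 of this check is subject → $1,177.09 × 0.04 = $47.08
Wage garnishment: $1,462.60 × 0.04 = $58.50
Life insurance premium: $145.88
Total deductions = $66.47 + $167.54 + $20.94 + $47.08 + $58.50 + $145.88 = $506.41
Net pay = $1,462.60 − $506.41 = $956.19

$956.19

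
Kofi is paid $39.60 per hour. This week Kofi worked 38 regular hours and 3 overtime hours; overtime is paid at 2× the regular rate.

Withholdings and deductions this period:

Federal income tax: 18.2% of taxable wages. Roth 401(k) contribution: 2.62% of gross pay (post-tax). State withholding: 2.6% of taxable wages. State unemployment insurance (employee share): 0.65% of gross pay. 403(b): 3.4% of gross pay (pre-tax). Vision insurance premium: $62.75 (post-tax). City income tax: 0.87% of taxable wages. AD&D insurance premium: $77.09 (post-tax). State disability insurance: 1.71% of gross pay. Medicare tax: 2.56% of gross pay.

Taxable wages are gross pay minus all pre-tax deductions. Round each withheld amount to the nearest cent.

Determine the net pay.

Regular pay: 38 × $39.60 = $1,504.80
Overtime pay: 3 × $39.60 × 2 = $237.60
Gross pay = $1,504.80 + $237.60 = $1,742.40
403(b): $1,742.40 × 0.034 = $59.24
Taxable wages = $1,742.40 − $59.24 = $1,683.16
City income tax: $1,683.16 × 0.0087 = $14.64
State withholding: $1,683.16 × 0.026 = $43.76
Federal income tax: $1,683.16 × 0.182 = $306.34
State disability insurance: $1,742.40 × 0.0171 = $29.80
State unemployment insurance (employee share): $1,742.40 × 0.0065 = $11.33
Medicare tax: $1,742.40 × 0.0256 = $44.61
AD&D insurance premium: $77.09
Vision insurance premium: $62.75
Roth 401(k) contribution: $1,742.40 × 0.0262 = $45.65
Total deductions = $59.24 + $14.64 + $43.76 + $306.34 + $29.80 + $11.33 + $44.61 + $77.09 + $62.75 + $45.65 = $695.21
Net pay = $1,742.40 − $695.21 = $1,047.19

$1,047.19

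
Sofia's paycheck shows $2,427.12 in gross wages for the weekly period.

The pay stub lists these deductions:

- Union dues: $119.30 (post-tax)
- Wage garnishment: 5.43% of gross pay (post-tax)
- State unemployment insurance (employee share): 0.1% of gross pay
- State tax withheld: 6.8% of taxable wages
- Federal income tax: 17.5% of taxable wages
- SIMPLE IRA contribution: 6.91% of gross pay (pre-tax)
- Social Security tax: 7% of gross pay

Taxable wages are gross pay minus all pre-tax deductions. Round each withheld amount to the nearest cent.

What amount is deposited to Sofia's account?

$1,286.95

SIMPLE IRA contribution: $2,427.12 × 0.0691 = $167.71
Taxable wages = $2,427.12 − $167.71 = $2,259.41
State tax withheld: $2,259.41 × 0.068 = $153.64
Federal income tax: $2,259.41 × 0.175 = $395.40
State unemployment insurance (employee share): $2,427.12 × 0.001 = $2.43
Social Security tax: $2,427.12 × 0.07 = $169.90
Wage garnishment: $2,427.12 × 0.0543 = $131.79
Union dues: $119.30
Total deductions = $167.71 + $153.64 + $395.40 + $2.43 + $169.90 + $131.79 + $119.30 = $1,140.17
Net pay = $2,427.12 − $1,140.17 = $1,286.95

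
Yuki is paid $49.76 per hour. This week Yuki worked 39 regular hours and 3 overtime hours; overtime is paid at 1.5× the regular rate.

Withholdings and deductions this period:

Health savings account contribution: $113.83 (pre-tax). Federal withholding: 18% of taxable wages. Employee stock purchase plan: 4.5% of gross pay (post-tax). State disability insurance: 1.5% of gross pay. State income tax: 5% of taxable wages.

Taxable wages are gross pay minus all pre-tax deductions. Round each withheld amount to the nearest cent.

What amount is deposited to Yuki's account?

$1,449.18

Regular pay: 39 × $49.76 = $1,940.64
Overtime pay: 3 × $49.76 × 1.5 = $223.92
Gross pay = $1,940.64 + $223.92 = $2,164.56
Health savings account contribution: $113.83
Taxable wages = $2,164.56 − $113.83 = $2,050.73
Federal withholding: $2,050.73 × 0.18 = $369.13
State income tax: $2,050.73 × 0.05 = $102.54
State disability insurance: $2,164.56 × 0.015 = $32.47
Employee stock purchase plan: $2,164.56 × 0.045 = $97.41
Total deductions = $113.83 + $369.13 + $102.54 + $32.47 + $97.41 = $715.38
Net pay = $2,164.56 − $715.38 = $1,449.18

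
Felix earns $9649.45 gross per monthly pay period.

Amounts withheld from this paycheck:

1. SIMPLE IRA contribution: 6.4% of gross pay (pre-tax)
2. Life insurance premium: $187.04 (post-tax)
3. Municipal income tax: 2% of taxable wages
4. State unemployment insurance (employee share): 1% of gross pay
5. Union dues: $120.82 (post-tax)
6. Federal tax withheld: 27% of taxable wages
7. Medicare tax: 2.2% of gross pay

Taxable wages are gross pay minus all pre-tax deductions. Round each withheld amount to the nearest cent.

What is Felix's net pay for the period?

SIMPLE IRA contribution: $9649.45 × 0.064 = $617.56
Taxable wages = $9649.45 − $617.56 = $9031.89
Municipal income tax: $9031.89 × 0.02 = $180.64
Federal tax withheld: $9031.89 × 0.27 = $2438.61
State unemployment insurance (employee share): $9649.45 × 0.01 = $96.49
Medicare tax: $9649.45 × 0.022 = $212.29
Life insurance premium: $187.04
Union dues: $120.82
Total deductions = $617.56 + $180.64 + $2438.61 + $96.49 + $212.29 + $187.04 + $120.82 = $3853.45
Net pay = $9649.45 − $3853.45 = $5796.00

$5796.00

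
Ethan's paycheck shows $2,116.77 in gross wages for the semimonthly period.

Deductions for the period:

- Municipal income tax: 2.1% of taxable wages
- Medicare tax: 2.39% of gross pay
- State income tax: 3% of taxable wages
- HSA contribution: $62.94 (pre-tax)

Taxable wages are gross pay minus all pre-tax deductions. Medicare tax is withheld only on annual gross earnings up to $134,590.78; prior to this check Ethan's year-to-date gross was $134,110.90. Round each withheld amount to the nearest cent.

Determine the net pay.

HSA contribution: $62.94
Taxable wages = $2,116.77 − $62.94 = $2,053.83
Municipal income tax: $2,053.83 × 0.021 = $43.13
State income tax: $2,053.83 × 0.03 = $61.61
Medicare tax: only $134,590.78 − $134,110.90 = $479.88 of this check is subject → $479.88 × 0.0239 = $11.47
Total deductions = $62.94 + $43.13 + $61.61 + $11.47 = $179.15
Net pay = $2,116.77 − $179.15 = $1,937.62

$1,937.62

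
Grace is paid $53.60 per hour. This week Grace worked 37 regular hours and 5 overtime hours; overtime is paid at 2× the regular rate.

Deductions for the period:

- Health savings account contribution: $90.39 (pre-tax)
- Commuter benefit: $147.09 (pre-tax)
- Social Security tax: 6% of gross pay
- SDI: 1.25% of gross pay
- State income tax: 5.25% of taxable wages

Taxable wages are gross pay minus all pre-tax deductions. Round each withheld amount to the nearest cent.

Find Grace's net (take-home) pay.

$1979.29

Regular pay: 37 × $53.60 = $1983.20
Overtime pay: 5 × $53.60 × 2 = $536.00
Gross pay = $1983.20 + $536.00 = $2519.20
Commuter benefit: $147.09
Health savings account contribution: $90.39
Pre-tax total = $147.09 + $90.39 = $237.48
Taxable wages = $2519.20 − $237.48 = $2281.72
State income tax: $2281.72 × 0.0525 = $119.79
Social Security tax: $2519.20 × 0.06 = $151.15
SDI: $2519.20 × 0.0125 = $31.49
Total deductions = $147.09 + $90.39 + $119.79 + $151.15 + $31.49 = $539.91
Net pay = $2519.20 − $539.91 = $1979.29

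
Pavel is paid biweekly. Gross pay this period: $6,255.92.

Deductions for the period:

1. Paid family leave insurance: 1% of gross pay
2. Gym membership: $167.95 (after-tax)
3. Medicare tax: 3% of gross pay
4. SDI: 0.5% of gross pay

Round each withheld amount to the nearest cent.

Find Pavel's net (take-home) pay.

SDI: $6,255.92 × 0.005 = $31.28
Paid family leave insurance: $6,255.92 × 0.01 = $62.56
Medicare tax: $6,255.92 × 0.03 = $187.68
Gym membership: $167.95
Total deductions = $31.28 + $62.56 + $187.68 + $167.95 = $449.47
Net pay = $6,255.92 − $449.47 = $5,806.45

$5,806.45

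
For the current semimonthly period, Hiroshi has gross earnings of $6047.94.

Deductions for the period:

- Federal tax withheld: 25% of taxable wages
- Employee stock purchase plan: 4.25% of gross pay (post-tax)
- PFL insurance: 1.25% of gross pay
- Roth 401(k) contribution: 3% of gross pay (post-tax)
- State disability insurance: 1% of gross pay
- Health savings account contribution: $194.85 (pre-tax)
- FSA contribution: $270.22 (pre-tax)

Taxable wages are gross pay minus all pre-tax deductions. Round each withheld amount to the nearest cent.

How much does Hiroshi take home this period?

$3612.59

FSA contribution: $270.22
Health savings account contribution: $194.85
Pre-tax total = $270.22 + $194.85 = $465.07
Taxable wages = $6047.94 − $465.07 = $5582.87
Federal tax withheld: $5582.87 × 0.25 = $1395.72
State disability insurance: $6047.94 × 0.01 = $60.48
PFL insurance: $6047.94 × 0.0125 = $75.60
Roth 401(k) contribution: $6047.94 × 0.03 = $181.44
Employee stock purchase plan: $6047.94 × 0.0425 = $257.04
Total deductions = $270.22 + $194.85 + $1395.72 + $60.48 + $75.60 + $181.44 + $257.04 = $2435.35
Net pay = $6047.94 − $2435.35 = $3612.59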